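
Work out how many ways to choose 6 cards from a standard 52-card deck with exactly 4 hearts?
13 hearts and 39 non-hearts: C(13,4) × C(39,2) = 715 × 741 = 529,815.
Final answer: 529,815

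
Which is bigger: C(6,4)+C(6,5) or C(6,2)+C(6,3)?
C(6,2)+C(6,3)

Solution: First=21, Second=35.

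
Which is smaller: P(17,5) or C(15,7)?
P(17,5)=742,560, C(15,7)=6,435.
Final answer: C(15,7)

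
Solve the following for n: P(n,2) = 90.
10

Working:
P(n,2) = n(n−1) is increasing in n; n(n−1) ≈ (n−0.5)^2 = 90 gives n ≈ 10.0. Check: P(8,2) = 56, P(9,2) = 72, P(10,2) = 90 ✓. So n = 10.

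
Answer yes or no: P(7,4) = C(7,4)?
No

Solution: P(7,4) = 840 but C(7,4) = 35; they differ by a factor of 4! = 24, so the statement does not hold.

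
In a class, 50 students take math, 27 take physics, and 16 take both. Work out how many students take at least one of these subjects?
|A∪B| = |A|+|B|-|A∩B| = 50+27-16 = 61.
Final answer: 61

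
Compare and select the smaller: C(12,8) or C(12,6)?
C(12,8)

Reasoning: C(12,8)=495, C(12,6)=924.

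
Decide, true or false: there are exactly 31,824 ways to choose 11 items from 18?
True

Explanation: C(18,11) = 31,824.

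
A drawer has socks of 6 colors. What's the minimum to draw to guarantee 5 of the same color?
25

Explanation: Worst case: 4 of each = 24. One more: 25.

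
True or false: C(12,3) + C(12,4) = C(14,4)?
False

Explanation: Pascal's identity gives C(13,4) = 715, whereas C(14,4) = 1,001.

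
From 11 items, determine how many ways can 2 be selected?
C(11,2) = 11! / (2! × (11-2)!)
         = 11! / (2! × 9!)
         = 55

Answer: 55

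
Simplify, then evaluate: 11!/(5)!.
332,640

Explanation: This equals 11×10×...×6 = 332,640.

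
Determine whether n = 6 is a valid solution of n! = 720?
Yes
6! = 6·5! = 6·120 = 720, which equals 720.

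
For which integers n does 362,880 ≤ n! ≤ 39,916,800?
9, 10, 11

Reasoning: n! is strictly increasing; 9! = 362,880 and 11! = 39,916,800, so valid n = 9, 10, 11.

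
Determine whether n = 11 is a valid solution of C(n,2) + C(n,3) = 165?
C(11,2) + C(11,3) = 55 + 165 = 220, which does not equal 165.

Answer: No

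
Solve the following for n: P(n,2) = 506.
23

Reasoning: P(n,2) = n(n−1) is increasing in n; n(n−1) ≈ (n−0.5)^2 = 506 gives n ≈ 23.0. Check: P(21,2) = 420, P(22,2) = 462, P(23,2) = 506 ✓. So n = 23.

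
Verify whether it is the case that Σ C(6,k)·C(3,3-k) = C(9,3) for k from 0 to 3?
True

Solution: Vandermonde's identity gives C(9,3) = 84; RHS C(9,3) = 84.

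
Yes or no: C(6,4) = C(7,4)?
No

Reasoning: LHS = C(6,4) = 15; RHS = C(7,4) = 35. 15 ≠ 35, so the statement does not hold.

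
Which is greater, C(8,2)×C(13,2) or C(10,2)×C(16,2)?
C(10,2)×C(16,2)

C(8,2)×C(13,2)=2,184, C(10,2)×C(16,2)=5,400.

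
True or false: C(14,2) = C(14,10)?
False
C(14,2) = 91 but C(14,10) = 1,001; symmetry gives C(14,2) = C(14,12), not C(14,10).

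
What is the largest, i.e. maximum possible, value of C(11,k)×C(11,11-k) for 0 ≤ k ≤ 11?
213,444

Working:
C(11,k)·C(11,11-k) = C(11,k)², maximised at the centre k = 5: C(11,5)² = 213,444.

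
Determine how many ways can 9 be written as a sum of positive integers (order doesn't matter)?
30

Working:
Pentagonal recurrence p(n) = p(n−1) + p(n−2) − p(n−5) − p(n−7) + …: p(9) = p(8) + p(7) − p(4) − p(2) = 22 + 15 − 5 − 2 = 30.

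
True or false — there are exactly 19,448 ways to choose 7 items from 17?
C(17,7) = 19,448.

Answer: True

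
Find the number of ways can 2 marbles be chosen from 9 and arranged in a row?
72

Working:
P(9,2) = 9!/(9-2)! = 72.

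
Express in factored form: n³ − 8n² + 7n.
n³ − 8n² + 7n = n(n² − 8n + 7) = n(n − 1)(n − 7).
Final answer: n(n − 1)(n − 7)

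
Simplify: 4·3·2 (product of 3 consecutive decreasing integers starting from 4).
This is P(4,3) = 4!/(1)! = 24.

Answer: 24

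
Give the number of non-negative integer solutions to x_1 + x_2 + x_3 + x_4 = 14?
680

Reasoning: C(14+4-1, 4-1) = 680.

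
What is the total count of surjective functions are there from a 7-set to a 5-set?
16,800

Working:
Onto functions = 5! × S(7,5)
First compute S(7,5) via recurrence:
Using the Stirling recurrence: S(n,k) = k·S(n-1,k) + S(n-1,k-1)
S(7,5) = 5·S(6,5) + S(6,4)
         = 5·15 + 65
         = 75 + 65
         = 140
Then: 120 × 140 = 16,800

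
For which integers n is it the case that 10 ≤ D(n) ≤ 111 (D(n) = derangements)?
5

Solution: Using D(n) = (n−1)[D(n−1) + D(n−2)] with D(1)=0, D(2)=1: D(4)=9; D(5)=44; D(6)=265. So valid n = 5.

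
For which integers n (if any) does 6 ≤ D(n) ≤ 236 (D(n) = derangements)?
4, 5
Using D(n) = (n−1)[D(n−1) + D(n−2)] with D(1)=0, D(2)=1: D(3)=2; D(4)=9; D(5)=44; D(6)=265. So valid n = 4, 5.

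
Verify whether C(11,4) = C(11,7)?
Symmetry C(n,k) = C(n,n-k): C(11,4) = 330 and C(11,7) = 330. Both sides agree, so the statement holds.

Answer: True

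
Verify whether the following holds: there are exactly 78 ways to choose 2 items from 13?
True

Working:
C(13,2) = 78.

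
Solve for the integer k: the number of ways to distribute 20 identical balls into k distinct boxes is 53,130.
6

Solution: Stars and bars: the count is C(20+k−1, k−1), increasing in k. k=4: C(23,3) = 1,771, k=5: C(24,4) = 10,626, k=6: C(25,5) = 53,130 ✓. So k = 6.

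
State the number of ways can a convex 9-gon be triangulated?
429

Using the Catalan number formula: C_n = C(2n, n) / (n+1)
C_7 = C(14, 7) / (7+1)
     = 3432 / 8
     = 429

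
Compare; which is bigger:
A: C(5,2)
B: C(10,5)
B

A=C(5,2)=10, B=C(10,5)=252.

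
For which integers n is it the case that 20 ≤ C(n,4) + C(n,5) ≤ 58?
6, 7

Solution: C(5,4)+C(5,5)=6; C(6,4)+C(6,5)=21; C(7,4)+C(7,5)=56; C(8,4)+C(8,5)=126. So valid n = 6, 7.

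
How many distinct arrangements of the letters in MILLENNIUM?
226,800

Working:
Word has 10 letters (M=2, I=2, L=2, E=1, N=2, U=1). Arrangements: 10!/Π(k!) = 226,800.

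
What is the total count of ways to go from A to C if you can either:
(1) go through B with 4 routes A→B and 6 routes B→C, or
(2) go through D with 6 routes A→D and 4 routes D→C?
48

Explanation: Route via B: 4×6=24. Route via D: 6×4=24. Total: 48.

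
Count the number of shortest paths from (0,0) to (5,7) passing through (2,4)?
300

Reasoning: To (2,4): C(6,2)=15. From there: C(6,3)=20. Total: 300.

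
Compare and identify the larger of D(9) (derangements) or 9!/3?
D(9)

Solution: D(9) = (9-1)·[D(8) + D(7)] = 8·[14,833 + 1,854] = 133,496; 9!/3 = 362,880/3 = 120,960.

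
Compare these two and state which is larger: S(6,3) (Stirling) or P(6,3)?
P(6,3)

S(6,3) = 3·S(5,3) + S(5,2) = 3·25 + 15 = 90; P(6,3) = 120.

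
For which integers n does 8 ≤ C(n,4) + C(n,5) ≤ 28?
C(5,4)+C(5,5)=6; C(6,4)+C(6,5)=21; C(7,4)+C(7,5)=56. So valid n = 6.

Answer: 6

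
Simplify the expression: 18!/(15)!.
4,896

Working:
This equals 18×17×16 = 4,896.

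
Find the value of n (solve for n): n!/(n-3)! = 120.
6

Solution: n!/(n-3)! = n×(n-1)×(n-2), a product of 3 consecutive integers ≈ (n−1)^3. 120^(1/3) + 1 ≈ 5.9; check n = 6: 6×5×4 = 120 ✓. So n = 6.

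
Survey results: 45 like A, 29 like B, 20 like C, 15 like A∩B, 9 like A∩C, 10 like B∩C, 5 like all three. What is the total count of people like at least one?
|A∪B∪C| = 45+29+20-15-9-10+5 = 65.

Answer: 65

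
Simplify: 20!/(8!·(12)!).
125,970

This is C(20,8) = 125,970.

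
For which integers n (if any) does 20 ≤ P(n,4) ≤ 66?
P(3,4)=0; P(4,4)=24; P(5,4)=120. So valid n = 4.
Final answer: 4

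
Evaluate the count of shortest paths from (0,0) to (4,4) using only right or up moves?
70

Choose 4 rights from 8 moves: C(8,4) = 70.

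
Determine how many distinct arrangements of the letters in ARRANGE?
1,260

Word has 7 letters (A=2, R=2, N=1, G=1, E=1). Arrangements: 7!/Π(k!) = 1,260.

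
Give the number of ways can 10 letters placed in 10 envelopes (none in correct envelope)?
1,334,961

Using D(n) = (n-1)[D(n-1) + D(n-2)]:
D(10) = (10-1) × [D(9) + D(8)]
      = 9 × [133496 + 14833]
      = 9 × 148329
      = 1,334,961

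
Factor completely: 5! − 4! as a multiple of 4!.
4 × 4! = 96
5! − 4! = 5·4! − 4! = (5 − 1)·4! = 4 × 4! = 96.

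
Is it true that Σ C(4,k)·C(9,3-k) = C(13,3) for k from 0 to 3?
Vandermonde's identity gives C(13,3) = 286; RHS C(13,3) = 286.
Final answer: True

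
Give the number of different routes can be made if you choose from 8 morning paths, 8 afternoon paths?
64

Reasoning: By the multiplication principle: 8 × 8 = 64.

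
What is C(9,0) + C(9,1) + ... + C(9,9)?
512

Sum of binomial coefficients = 2^9 = 512.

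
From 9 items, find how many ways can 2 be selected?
36

Solution: C(9,2) = 9! / (2! × (9-2)!)
         = 9! / (2! × 7!)
         = 36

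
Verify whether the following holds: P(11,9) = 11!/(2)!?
True

Explanation: Permutation formula P(n,k) = n!/(n-k)!: 11!/2! = 39,916,800/2 = 19,958,400 = P(11,9). The statement holds.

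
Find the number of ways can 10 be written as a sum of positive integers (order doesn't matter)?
42

Explanation: Pentagonal recurrence p(n) = p(n−1) + p(n−2) − p(n−5) − p(n−7) + …: p(10) = p(9) + p(8) − p(5) − p(3) = 30 + 22 − 7 − 3 = 42.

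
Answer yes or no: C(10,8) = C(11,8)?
No

Explanation: LHS = C(10,8) = 45; RHS = C(11,8) = 165. 45 ≠ 165, so the statement does not hold.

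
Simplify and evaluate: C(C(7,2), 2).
210

C(7,2) = 21, then C(21, 2) = 210.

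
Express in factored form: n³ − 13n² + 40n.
n(n − 5)(n − 8)

Solution: n³ − 13n² + 40n = n(n² − 13n + 40) = n(n − 5)(n − 8).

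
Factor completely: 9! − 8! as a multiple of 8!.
8 × 8! = 322,560

Working:
9! − 8! = 9·8! − 8! = (9 − 1)·8! = 8 × 8! = 322,560.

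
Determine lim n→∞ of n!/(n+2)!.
n!/(n+2)! = 1/[(n+1)(n+2)] → 0 as n → ∞.
Final answer: 0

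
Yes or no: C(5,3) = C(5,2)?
Yes

Solution: Symmetry C(n,k) = C(n,n-k): C(5,3) = 10 and C(5,2) = 10. Both sides agree, so the statement holds.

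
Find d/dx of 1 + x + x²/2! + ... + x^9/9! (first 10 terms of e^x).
1 + x + x²/2! + ... + x^8/8!

Solution: Differentiating term by term gives the first 9 terms of e^x.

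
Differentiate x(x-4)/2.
(2x - 4)/2

Reasoning: d/dx[(x-0)(x-4)] = (x-4) + (x-0) = 2x - 4. Dividing by 2 gives (2x - 4)/2.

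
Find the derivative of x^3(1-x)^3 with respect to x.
3x^2(1-x)^3 - 3x^3(1-x)^2

Solution: Product rule: 3x^{2}(1-x)^{3} + x^3·(-3)(1-x)^{2}.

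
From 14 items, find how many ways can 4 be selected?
1,001

Explanation: C(14,4) = 14! / (4! × (14-4)!)
         = 14! / (4! × 10!)
         = 1,001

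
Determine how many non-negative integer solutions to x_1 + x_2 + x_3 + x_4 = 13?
C(13+4-1, 4-1) = 560.

Answer: 560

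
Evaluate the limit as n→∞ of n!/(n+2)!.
n!/(n+2)! = 1/[(n+1)(n+2)] → 0 as n → ∞.
Final answer: 0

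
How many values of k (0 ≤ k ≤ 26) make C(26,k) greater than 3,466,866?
7

Solution: Row 26 is unimodal and symmetric about k=26/2. C(26,9)=3,124,550 ≤ 3,466,866; C(26,10)=5,311,735 > 3,466,866; by symmetry C(26,k) > 3,466,866 for k = 10..16. That's 16 - 10 + 1 = 7 values.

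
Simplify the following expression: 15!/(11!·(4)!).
This is C(15,11) = 1,365.

Answer: 1,365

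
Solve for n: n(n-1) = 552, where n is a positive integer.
24

n² − n − 552 = 0, so n = (1 ± √(1 + 4·552))/2 = (1 ± √2,209)/2 = (1 ± 47)/2, i.e. n = 24 or n = -23. Taking the positive root, n = 24 (check: 24×23 = 552).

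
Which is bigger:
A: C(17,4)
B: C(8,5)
A

A=C(17,4)=2,380, B=C(8,5)=56.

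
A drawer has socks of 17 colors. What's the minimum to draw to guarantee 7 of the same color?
Worst case: 6 of each = 102. One more: 103.

Answer: 103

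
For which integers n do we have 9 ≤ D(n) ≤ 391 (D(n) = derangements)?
Using D(n) = (n−1)[D(n−1) + D(n−2)] with D(1)=0, D(2)=1: D(3)=2; D(4)=9; D(5)=44; D(6)=265; D(7)=1,854. So valid n = 4, 5, 6.
Final answer: 4, 5, 6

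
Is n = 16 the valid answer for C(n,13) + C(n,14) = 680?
Yes

Solution: C(16,13) + C(16,14) = 560 + 120 = 680, which equals 680.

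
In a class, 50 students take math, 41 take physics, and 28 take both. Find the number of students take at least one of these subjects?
|A∪B| = |A|+|B|-|A∩B| = 50+41-28 = 63.

Answer: 63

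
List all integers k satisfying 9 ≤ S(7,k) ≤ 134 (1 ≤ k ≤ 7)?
S(7,1)=1; S(7,2)=63; S(7,3)=301; S(7,4)=350; S(7,5)=140; S(7,6)=21; S(7,7)=1. So valid k = 2, 6.

Answer: 2, 6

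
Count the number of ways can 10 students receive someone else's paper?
Using D(n) = (n-1)[D(n-1) + D(n-2)]:
D(10) = (10-1) × [D(9) + D(8)]
      = 9 × [133496 + 14833]
      = 9 × 148329
      = 1,334,961

Answer: 1,334,961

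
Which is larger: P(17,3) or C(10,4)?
P(17,3)

Working:
P(17,3)=4,080, C(10,4)=210.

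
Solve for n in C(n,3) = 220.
12

Solution: C(n,3) = n(n−1)(n−2)/3! is increasing in n, and n(n−1)(n−2) = 3!·220 = 1,320 ≈ (n−1)^3 gives n ≈ 12.0. Check: C(10,3) = 120, C(11,3) = 165, C(12,3) = 220 ✓. So n = 12.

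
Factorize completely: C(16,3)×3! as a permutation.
C(16,3)×3! = [16!/(3!(13)!)]×3! = 16!/(13)! = P(16,3) = 3,360.

Answer: P(16,3)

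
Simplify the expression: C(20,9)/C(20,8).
4/3

Solution: C(n,k+1)/C(n,k) = (n−k)/(k+1). Here (20−8)/(8+1) = 12/9 = 4/3.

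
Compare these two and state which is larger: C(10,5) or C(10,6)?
C(10,5)

Solution: C(10,5)=252, C(10,6)=210.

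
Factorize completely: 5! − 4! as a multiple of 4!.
5! − 4! = 5·4! − 4! = (5 − 1)·4! = 4 × 4! = 96.
Final answer: 4 × 4! = 96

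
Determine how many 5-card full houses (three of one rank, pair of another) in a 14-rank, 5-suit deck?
Triple rank: 14. Triple suits: C(5,3)=10. Pair rank: 13. Pair suits: C(5,2)=10. Total: 18,200.
Final answer: 18,200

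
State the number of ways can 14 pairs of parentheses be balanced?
2,674,440

Working:
Using the Catalan number formula: C_n = C(2n, n) / (n+1)
C_14 = C(28, 14) / (14+1)
     = 40116600 / 15
     = 2,674,440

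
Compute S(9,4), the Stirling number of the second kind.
Using the Stirling recurrence: S(n,k) = k·S(n-1,k) + S(n-1,k-1)
S(9,4) = 4·S(8,4) + S(8,3)
         = 4·1701 + 966
         = 6804 + 966
         = 7,770

Answer: 7,770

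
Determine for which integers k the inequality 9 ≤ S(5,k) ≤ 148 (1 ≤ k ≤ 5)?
2, 3, 4

Reasoning: S(5,1)=1; S(5,2)=15; S(5,3)=25; S(5,4)=10; S(5,5)=1. So valid k = 2, 3, 4.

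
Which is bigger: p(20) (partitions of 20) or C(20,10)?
C(20,10)

Explanation: Pentagonal recurrence p(n) = p(n−1) + p(n−2) − p(n−5) − p(n−7) + …: p(20) = p(19) + p(18) − p(15) − p(13) + p(8) + p(5) = 490 + 385 − 176 − 101 + 22 + 7 = 627; C(20,10) = 184,756.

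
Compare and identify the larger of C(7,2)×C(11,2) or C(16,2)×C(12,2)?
C(16,2)×C(12,2)

Solution: C(7,2)×C(11,2)=1,155, C(16,2)×C(12,2)=7,920.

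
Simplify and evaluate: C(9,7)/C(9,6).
3/7

Working:
C(n,k+1)/C(n,k) = (n−k)/(k+1). Here (9−6)/(6+1) = 3/7 = 3/7.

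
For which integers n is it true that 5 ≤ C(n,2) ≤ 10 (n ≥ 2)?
4, 5

Reasoning: C(3,2)=3; C(4,2)=6; C(5,2)=10; C(6,2)=15. So valid n = 4, 5.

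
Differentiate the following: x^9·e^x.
(9x^8 + x^9)e^x

Product rule: d/dx[x^9]·e^x + x^9·d/dx[e^x] = 9x^{8}e^x + x^9e^x.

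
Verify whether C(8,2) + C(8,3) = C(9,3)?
Pascal's identity: LHS = 28 + 56 = 84; RHS = C(9,3) = 84. Both sides agree, so the statement holds.

Answer: True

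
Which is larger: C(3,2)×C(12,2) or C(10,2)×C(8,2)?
C(10,2)×C(8,2)

C(3,2)×C(12,2)=198, C(10,2)×C(8,2)=1,260.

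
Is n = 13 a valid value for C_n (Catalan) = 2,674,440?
C_13 = C(26,13)/(13+1) = 10,400,600/14 = 742,900, which does not equal 2,674,440.
Final answer: No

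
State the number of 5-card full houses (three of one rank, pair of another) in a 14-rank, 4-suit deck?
Triple rank: 14. Triple suits: C(4,3)=4. Pair rank: 13. Pair suits: C(4,2)=6. Total: 4,368.
Final answer: 4,368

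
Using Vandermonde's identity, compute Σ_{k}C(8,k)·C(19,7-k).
888,030

Solution: = C(8+19,7) = C(27,7) = 888,030.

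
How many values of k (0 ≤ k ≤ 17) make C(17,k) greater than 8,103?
6
Row 17 is unimodal and symmetric about k=17/2. C(17,5)=6,188 ≤ 8,103; C(17,6)=12,376 > 8,103; by symmetry C(17,k) > 8,103 for k = 6..11. That's 11 - 6 + 1 = 6 values.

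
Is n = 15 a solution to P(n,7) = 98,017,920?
P(15,7) = 15·14·13·12·11·10·9 = 32,432,400, which does not equal 98,017,920.

Answer: No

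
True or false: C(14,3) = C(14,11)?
True

C(14,3) = C(14,14-3) by the symmetry property; both equal 364.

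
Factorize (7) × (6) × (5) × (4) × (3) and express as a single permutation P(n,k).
P(7,5) = 7!/(2)!

Reasoning: Product of 5 consecutive descending integers starting at 7: P(7,5) = 7!/2! = 2,520.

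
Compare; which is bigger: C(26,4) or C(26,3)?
C(26,4)

C(26,4)=14,950, C(26,3)=2,600.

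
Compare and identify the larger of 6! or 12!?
12!

Explanation: 6!=720, 12!=479,001,600. 12! > 6!.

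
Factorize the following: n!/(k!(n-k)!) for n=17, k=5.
C(17,5) = 6,188

Reasoning: This is the binomial coefficient C(17,5) = 6,188.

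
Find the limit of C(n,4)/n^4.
1/24

Explanation: C(n,4) ≈ n^4/4! for large n. Limit = 1/4! = 1/24.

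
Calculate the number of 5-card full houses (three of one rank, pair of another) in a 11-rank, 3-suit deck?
Triple rank: 11. Triple suits: C(3,3)=1. Pair rank: 10. Pair suits: C(3,2)=3. Total: 330.
Final answer: 330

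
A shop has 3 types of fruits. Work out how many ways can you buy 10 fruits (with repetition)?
66
Stars and bars: C(10+3-1, 10) = C(12, 10) = 66.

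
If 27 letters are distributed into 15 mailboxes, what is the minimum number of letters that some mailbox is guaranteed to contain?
2

Pigeonhole: ⌈27/15⌉ = 2.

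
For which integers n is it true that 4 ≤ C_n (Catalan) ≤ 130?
3, 4, 5

Reasoning: C_2=2; C_3=5; C_4=14; C_5=42; C_6=132. So valid n = 3, 4, 5.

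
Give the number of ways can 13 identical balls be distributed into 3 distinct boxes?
105

Solution: C(13+3-1, 3-1) = C(15, 2) = 105.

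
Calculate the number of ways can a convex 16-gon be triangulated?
2,674,440

Reasoning: Using the Catalan number formula: C_n = C(2n, n) / (n+1)
C_14 = C(28, 14) / (14+1)
     = 40116600 / 15
     = 2,674,440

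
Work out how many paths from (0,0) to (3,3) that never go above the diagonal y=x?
5

Reasoning: Counted by the Catalan number C_3: C_3 = C(6,3)/(3+1) = 20/4 = 5.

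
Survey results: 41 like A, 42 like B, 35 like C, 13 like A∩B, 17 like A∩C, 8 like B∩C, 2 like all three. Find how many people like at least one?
82

Explanation: |A∪B∪C| = 41+42+35-13-17-8+2 = 82.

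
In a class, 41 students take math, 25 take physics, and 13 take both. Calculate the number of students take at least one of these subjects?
53

Reasoning: |A∪B| = |A|+|B|-|A∩B| = 41+25-13 = 53.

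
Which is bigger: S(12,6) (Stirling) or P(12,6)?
S(12,6)
S(12,6) = 6·S(11,6) + S(11,5) = 6·179,487 + 246,730 = 1,323,652; P(12,6) = 665,280.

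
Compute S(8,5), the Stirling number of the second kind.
Using the Stirling recurrence: S(n,k) = k·S(n-1,k) + S(n-1,k-1)
S(8,5) = 5·S(7,5) + S(7,4)
         = 5·140 + 350
         = 700 + 350
         = 1,050

Answer: 1,050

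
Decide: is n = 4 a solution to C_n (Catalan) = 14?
C_4 = C(8,4)/(4+1) = 70/5 = 14, which equals 14.

Answer: Yes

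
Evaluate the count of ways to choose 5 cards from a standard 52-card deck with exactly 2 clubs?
13 clubs and 39 non-clubs: C(13,2) × C(39,3) = 78 × 9139 = 712,842.

Answer: 712,842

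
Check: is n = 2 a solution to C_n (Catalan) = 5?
No

Explanation: C_2 = C(4,2)/(2+1) = 6/3 = 2, which does not equal 5.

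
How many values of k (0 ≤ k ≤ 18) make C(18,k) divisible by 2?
15

Working:
Checking C(18,k) mod 2 for k = 0..18: divisible at k = 1, 3, 4, 5, 6, 7, 8, 9, 10, 11, 12, 13, 14, 15, 17. That's 15 values.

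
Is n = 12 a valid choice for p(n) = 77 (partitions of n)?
Yes

Pentagonal recurrence p(n) = p(n−1) + p(n−2) − p(n−5) − p(n−7) + …: p(12) = p(11) + p(10) − p(7) − p(5) + p(0) = 56 + 42 − 15 − 7 + 1 = 77, which equals 77.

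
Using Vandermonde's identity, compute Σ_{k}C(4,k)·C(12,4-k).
1,820
= C(4+12,4) = C(16,4) = 1,820.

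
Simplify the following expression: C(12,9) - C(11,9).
165

Solution: C(12,9) - C(11,9) = C(11,8) = 165.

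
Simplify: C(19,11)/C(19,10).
9/11

Reasoning: C(n,k+1)/C(n,k) = (n−k)/(k+1). Here (19−10)/(10+1) = 9/11 = 9/11.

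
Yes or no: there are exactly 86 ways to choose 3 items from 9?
No

Reasoning: C(9,3) = 84 ≠ 86.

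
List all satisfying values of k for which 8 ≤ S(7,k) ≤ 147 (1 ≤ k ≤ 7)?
S(7,1)=1; S(7,2)=63; S(7,3)=301; S(7,4)=350; S(7,5)=140; S(7,6)=21; S(7,7)=1. So valid k = 2, 5, 6.
Final answer: 2, 5, 6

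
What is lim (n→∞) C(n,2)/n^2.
1/2

Explanation: C(n,2) ≈ n^2/2! for large n. Limit = 1/2! = 1/2.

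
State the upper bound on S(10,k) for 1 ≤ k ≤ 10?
Row S(10,k) for k = 1..10 (via S(n,k) = k·S(n−1,k) + S(n−1,k−1)): 1, 511, 9,330, 34,105, 42,525, 22,827, 5,880, 750, 45, 1. The row is unimodal; maximum at k = 5: 42,525.
Final answer: 42,525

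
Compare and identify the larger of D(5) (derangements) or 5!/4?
D(5)

Working:
D(5) = (5-1)·[D(4) + D(3)] = 4·[9 + 2] = 44; 5!/4 = 120/4 = 30.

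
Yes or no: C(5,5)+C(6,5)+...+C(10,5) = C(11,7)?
Hockey stick identity gives Σ = C(11,6) = 462; RHS C(11,7) = 330.
Final answer: No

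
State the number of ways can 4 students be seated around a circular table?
6

Working:
Circular arrangements: (4-1)! = 6.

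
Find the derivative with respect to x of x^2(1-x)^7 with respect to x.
2x^1(1-x)^7 - 7x^2(1-x)^6
Product rule: 2x^{1}(1-x)^{7} + x^2·(-7)(1-x)^{6}.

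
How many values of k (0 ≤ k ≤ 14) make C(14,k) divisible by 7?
Checking C(14,k) mod 7 for k = 0..14: divisible at k = 1, 2, 3, 4, 5, 6, 8, 9, 10, 11, 12, 13. That's 12 values.
Final answer: 12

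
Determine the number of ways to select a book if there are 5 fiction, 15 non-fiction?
20

Explanation: By the addition principle: 5 + 15 = 20.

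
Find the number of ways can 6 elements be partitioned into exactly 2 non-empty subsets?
31

Explanation: This equals S(6,2), the Stirling number of the 2nd kind.
Using the Stirling recurrence: S(n,k) = k·S(n-1,k) + S(n-1,k-1)
S(6,2) = 2·S(5,2) + S(5,1)
         = 2·15 + 1
         = 30 + 1
         = 31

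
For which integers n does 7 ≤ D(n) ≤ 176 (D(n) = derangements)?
Using D(n) = (n−1)[D(n−1) + D(n−2)] with D(1)=0, D(2)=1: D(3)=2; D(4)=9; D(5)=44; D(6)=265. So valid n = 4, 5.
Final answer: 4, 5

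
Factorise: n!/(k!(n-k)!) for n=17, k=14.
This is the binomial coefficient C(17,14) = 680.

Answer: C(17,14) = 680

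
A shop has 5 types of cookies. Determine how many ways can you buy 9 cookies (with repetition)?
715

Stars and bars: C(9+5-1, 9) = C(13, 9) = 715.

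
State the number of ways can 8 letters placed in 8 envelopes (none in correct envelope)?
Using D(n) = (n-1)[D(n-1) + D(n-2)]:
D(8) = (8-1) × [D(7) + D(6)]
      = 7 × [1854 + 265]
      = 7 × 2119
      = 14,833
Final answer: 14,833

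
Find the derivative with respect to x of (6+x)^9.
9(6+x)^8

Reasoning: Using the power rule: d/dx (6+x)^9 = 9(6+x)^{8}.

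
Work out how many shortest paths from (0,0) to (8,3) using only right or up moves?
Choose 8 rights from 11 moves: C(11,8) = 165.
Final answer: 165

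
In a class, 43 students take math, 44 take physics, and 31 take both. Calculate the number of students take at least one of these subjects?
56

Reasoning: |A∪B| = |A|+|B|-|A∩B| = 43+44-31 = 56.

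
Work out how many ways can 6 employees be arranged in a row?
720

Explanation: Arrangements of 6 distinct objects: 6! = 720.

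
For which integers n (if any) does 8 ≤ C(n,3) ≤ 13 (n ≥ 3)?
5

Reasoning: C(4,3)=4; C(5,3)=10; C(6,3)=20. So valid n = 5.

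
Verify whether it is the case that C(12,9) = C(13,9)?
LHS = C(12,9) = 220; RHS = C(13,9) = 715. 220 ≠ 715, so the statement does not hold.

Answer: False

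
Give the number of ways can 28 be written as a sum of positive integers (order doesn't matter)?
Pentagonal recurrence p(n) = p(n−1) + p(n−2) − p(n−5) − p(n−7) + …: p(28) = p(27) + p(26) − p(23) − p(21) + p(16) + p(13) − p(6) − p(2) = 3,010 + 2,436 − 1,255 − 792 + 231 + 101 − 11 − 2 = 3,718.
Final answer: 3,718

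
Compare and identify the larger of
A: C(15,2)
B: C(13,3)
A=C(15,2)=105, B=C(13,3)=286.

Answer: B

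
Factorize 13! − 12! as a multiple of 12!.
12 × 12! = 5,748,019,200

Solution: 13! − 12! = 13·12! − 12! = (13 − 1)·12! = 12 × 12! = 5,748,019,200.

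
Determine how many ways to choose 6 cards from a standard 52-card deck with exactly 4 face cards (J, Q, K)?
386,100

Working:
12 face cards and 40 non-face cards: C(12,4) × C(40,2) = 495 × 780 = 386,100.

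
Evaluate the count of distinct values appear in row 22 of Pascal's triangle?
Row 22 has entries C(22,0)..C(22,22); by symmetry C(22,k)=C(22,22-k), giving 12 distinct values.

Answer: 12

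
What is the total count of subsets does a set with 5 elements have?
32

Reasoning: Each element can be included or excluded: 2^5 = 32.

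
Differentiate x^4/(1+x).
(4x^3(1+x) - x^4)/(1+x)²

Working:
Quotient rule: [4x^{3}(1+x) - x^4]/(1+x)².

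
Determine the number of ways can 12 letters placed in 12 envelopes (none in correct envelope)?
176,214,841

Working:
Using D(n) = (n-1)[D(n-1) + D(n-2)]:
D(12) = (12-1) × [D(11) + D(10)]
      = 11 × [14684570 + 1334961]
      = 11 × 16019531
      = 176,214,841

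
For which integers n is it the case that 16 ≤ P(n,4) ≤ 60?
4

Working:
P(3,4)=0; P(4,4)=24; P(5,4)=120. So valid n = 4.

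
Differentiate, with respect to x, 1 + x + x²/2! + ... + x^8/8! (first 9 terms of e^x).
1 + x + x²/2! + ... + x^7/7!

Differentiating term by term gives the first 8 terms of e^x.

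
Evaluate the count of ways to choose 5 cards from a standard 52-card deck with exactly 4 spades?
27,885

Reasoning: 13 spades and 39 non-spades: C(13,4) × C(39,1) = 715 × 39 = 27,885.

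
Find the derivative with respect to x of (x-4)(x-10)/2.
(2x - 14)/2

Explanation: d/dx[(x-4)(x-10)] = (x-10) + (x-4) = 2x - 14. Dividing by 2 gives (2x - 14)/2.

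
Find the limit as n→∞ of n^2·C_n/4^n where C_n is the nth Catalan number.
∞
C_n ~ 4^n/(n^(3/2)√π), so n^2·C_n/4^n ~ n^(2 − 3/2)/√π → ∞.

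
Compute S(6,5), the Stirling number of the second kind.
15

Solution: Using the Stirling recurrence: S(n,k) = k·S(n-1,k) + S(n-1,k-1)
S(6,5) = 5·S(5,5) + S(5,4)
         = 5·1 + 10
         = 5 + 10
         = 15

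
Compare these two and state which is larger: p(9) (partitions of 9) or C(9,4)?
Pentagonal recurrence p(n) = p(n−1) + p(n−2) − p(n−5) − p(n−7) + …: p(9) = p(8) + p(7) − p(4) − p(2) = 22 + 15 − 5 − 2 = 30; C(9,4) = 126.
Final answer: C(9,4)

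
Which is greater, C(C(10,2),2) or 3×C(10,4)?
C(C(10,2),2)

Explanation: C(C(10,2),2)=990, 3×C(10,4)=630.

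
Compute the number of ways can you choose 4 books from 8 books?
70

Working:
C(8,4) = 8! / (4! × (8-4)!)
         = 8! / (4! × 4!)
         = 70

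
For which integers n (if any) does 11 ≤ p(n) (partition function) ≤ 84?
Tabulating p(n) via p(n) = p(n−1) + p(n−2) − p(n−5) − p(n−7) + …: p(5)=7; p(6)=11; p(7)=15; p(8)=22; p(9)=30; p(10)=42; p(11)=56; p(12)=77; p(13)=101. So valid n = 6, 7, 8, 9, 10, 11, 12.

Answer: 6, 7, 8, 9, 10, 11, 12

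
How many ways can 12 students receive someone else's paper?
Using D(n) = (n-1)[D(n-1) + D(n-2)]:
D(12) = (12-1) × [D(11) + D(10)]
      = 11 × [14684570 + 1334961]
      = 11 × 16019531
      = 176,214,841
Final answer: 176,214,841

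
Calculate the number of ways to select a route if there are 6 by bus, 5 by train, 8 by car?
By the addition principle: 6 + 5 + 8 = 19.

Answer: 19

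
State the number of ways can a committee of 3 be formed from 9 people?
84

Reasoning: C(9,3) = 9! / (3! × (9-3)!)
         = 9! / (3! × 6!)
         = 84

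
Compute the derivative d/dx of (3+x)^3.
3(3+x)^2

Solution: Using the power rule: d/dx (3+x)^3 = 3(3+x)^{2}.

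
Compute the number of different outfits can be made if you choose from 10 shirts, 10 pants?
100

Reasoning: By the multiplication principle: 10 × 10 = 100.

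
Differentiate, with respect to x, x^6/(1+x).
Quotient rule: [6x^{5}(1+x) - x^6]/(1+x)².
Final answer: (6x^5(1+x) - x^6)/(1+x)²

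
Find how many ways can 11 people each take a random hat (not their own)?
14,684,570

Using D(n) = (n-1)[D(n-1) + D(n-2)]:
D(11) = (11-1) × [D(10) + D(9)]
      = 10 × [1334961 + 133496]
      = 10 × 1468457
      = 14,684,570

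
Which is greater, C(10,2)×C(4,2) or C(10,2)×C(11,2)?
C(10,2)×C(11,2)

Solution: C(10,2)×C(4,2)=270, C(10,2)×C(11,2)=2,475.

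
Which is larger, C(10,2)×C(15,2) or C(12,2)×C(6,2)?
C(10,2)×C(15,2)
C(10,2)×C(15,2)=4,725, C(12,2)×C(6,2)=990.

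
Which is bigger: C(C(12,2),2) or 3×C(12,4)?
C(C(12,2),2)

C(C(12,2),2)=2,145, 3×C(12,4)=1,485.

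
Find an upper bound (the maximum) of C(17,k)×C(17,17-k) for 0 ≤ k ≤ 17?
590,976,100

Solution: C(17,k)·C(17,17-k) = C(17,k)², maximised at the centre k = 8: C(17,8)² = 590,976,100.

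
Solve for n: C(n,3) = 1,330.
21

Working:
C(n,3) = n(n−1)(n−2)/3! is increasing in n, and n(n−1)(n−2) = 3!·1,330 = 7,980 ≈ (n−1)^3 gives n ≈ 21.0. Check: C(19,3) = 969, C(20,3) = 1,140, C(21,3) = 1,330 ✓. So n = 21.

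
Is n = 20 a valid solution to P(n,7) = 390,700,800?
Yes

Working:
P(20,7) = 20·19·18·17·16·15·14 = 390,700,800, which equals 390,700,800.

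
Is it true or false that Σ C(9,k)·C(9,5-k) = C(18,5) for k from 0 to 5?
True

Vandermonde's identity gives C(18,5) = 8,568; RHS C(18,5) = 8,568.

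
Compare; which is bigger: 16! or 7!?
16!

16!=20,922,789,888,000, 7!=5,040. 16! > 7!.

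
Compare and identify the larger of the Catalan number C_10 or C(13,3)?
C_10

C_10 = C(20,10)/(10+1) = 184,756/11 = 16,796; C(13,3) = 286.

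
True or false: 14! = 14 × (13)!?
By definition n! = n × (n-1)!, so 14! = 14 × 13!.

Answer: True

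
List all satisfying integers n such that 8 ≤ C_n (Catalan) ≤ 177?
C_3=5; C_4=14; C_5=42; C_6=132; C_7=429. So valid n = 4, 5, 6.
Final answer: 4, 5, 6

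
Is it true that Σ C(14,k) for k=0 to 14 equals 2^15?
False

Explanation: Binomial theorem: Σ C(14,k) = (1+1)^14 = 2^14 = 16,384; RHS 2^15 = 32,768.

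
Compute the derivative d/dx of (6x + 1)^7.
42(6x + 1)^6
Chain rule: 7(6x+1)^{6} × 6 = 42(6x+1)^{6}.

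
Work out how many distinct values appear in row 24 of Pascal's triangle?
Row 24 has entries C(24,0)..C(24,24); by symmetry C(24,k)=C(24,24-k), giving 13 distinct values.

Answer: 13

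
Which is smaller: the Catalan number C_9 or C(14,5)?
C(14,5)

Explanation: C_9 = C(18,9)/(9+1) = 48,620/10 = 4,862; C(14,5) = 2,002.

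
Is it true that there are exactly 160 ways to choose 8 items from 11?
False
C(11,8) = 165 ≠ 160.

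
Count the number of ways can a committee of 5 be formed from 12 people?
792

Reasoning: C(12,5) = 12! / (5! × (12-5)!)
         = 12! / (5! × 7!)
         = 792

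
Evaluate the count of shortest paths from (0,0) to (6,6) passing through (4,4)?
420
To (4,4): C(8,4)=70. From there: C(4,2)=6. Total: 420.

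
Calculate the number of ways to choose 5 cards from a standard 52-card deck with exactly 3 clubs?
211,926

Working:
13 clubs and 39 non-clubs: C(13,3) × C(39,2) = 286 × 741 = 211,926.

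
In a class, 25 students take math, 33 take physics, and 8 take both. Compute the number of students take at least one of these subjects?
50

Reasoning: |A∪B| = |A|+|B|-|A∩B| = 25+33-8 = 50.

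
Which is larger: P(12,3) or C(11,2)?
P(12,3)

Working:
P(12,3)=1,320, C(11,2)=55.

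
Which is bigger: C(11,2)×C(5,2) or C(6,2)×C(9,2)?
C(11,2)×C(5,2)
C(11,2)×C(5,2)=550, C(6,2)×C(9,2)=540.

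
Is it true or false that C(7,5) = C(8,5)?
False
LHS = C(7,5) = 21; RHS = C(8,5) = 56. 21 ≠ 56, so the statement does not hold.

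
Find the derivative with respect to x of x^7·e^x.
(7x^6 + x^7)e^x

Product rule: d/dx[x^7]·e^x + x^7·d/dx[e^x] = 7x^{6}e^x + x^7e^x.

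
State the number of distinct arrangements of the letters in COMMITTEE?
45,360

Working:
Word has 9 letters (C=1, O=1, M=2, I=1, T=2, E=2). Arrangements: 9!/Π(k!) = 45,360.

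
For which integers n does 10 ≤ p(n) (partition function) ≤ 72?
6, 7, 8, 9, 10, 11
Tabulating p(n) via p(n) = p(n−1) + p(n−2) − p(n−5) − p(n−7) + …: p(5)=7; p(6)=11; p(7)=15; p(8)=22; p(9)=30; p(10)=42; p(11)=56; p(12)=77. So valid n = 6, 7, 8, 9, 10, 11.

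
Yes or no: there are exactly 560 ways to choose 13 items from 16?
Yes

Explanation: C(16,13) = 560.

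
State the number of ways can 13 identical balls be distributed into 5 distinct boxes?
2,380
C(13+5-1, 5-1) = C(17, 4) = 2,380.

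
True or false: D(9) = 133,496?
True

Explanation: Derangements of 9 elements: D(9) = (9-1)·[D(8) + D(7)] = 8·[14,833 + 1,854] = 133,496.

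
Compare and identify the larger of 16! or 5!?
16!

16!=20,922,789,888,000, 5!=120. 16! > 5!.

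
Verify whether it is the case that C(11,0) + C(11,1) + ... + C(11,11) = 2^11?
Binomial theorem with x = y = 1: Σ C(11,i) = (1+1)^11 = 2^11 = 2,048. The statement holds.
Final answer: True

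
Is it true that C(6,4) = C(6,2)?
True

Explanation: Symmetry C(n,k) = C(n,n-k): C(6,4) = 15 and C(6,2) = 15. Both sides agree, so the statement holds.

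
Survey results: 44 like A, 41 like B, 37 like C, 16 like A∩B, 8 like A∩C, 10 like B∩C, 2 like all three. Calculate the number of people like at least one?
90

Explanation: |A∪B∪C| = 44+41+37-16-8-10+2 = 90.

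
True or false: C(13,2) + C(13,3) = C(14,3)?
Pascal's identity C(n,k) + C(n,k+1) = C(n+1,k+1): 78 + 286 = 364 = C(14,3).

Answer: True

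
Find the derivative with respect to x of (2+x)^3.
3(2+x)^2

Using the power rule: d/dx (2+x)^3 = 3(2+x)^{2}.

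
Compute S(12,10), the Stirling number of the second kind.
Using the Stirling recurrence: S(n,k) = k·S(n-1,k) + S(n-1,k-1)
S(12,10) = 10·S(11,10) + S(11,9)
         = 10·55 + 1155
         = 550 + 1155
         = 1,705
Final answer: 1,705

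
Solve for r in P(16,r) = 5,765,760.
P(16,r) = 16·15·…·(16−r+1), a product of r factors. Multiplying down from 16: 16 = 16; 16·15 = 240; 16·15·14 = 3,360; 16·15·14·13 = 43,680; 16·15·14·13·12 = 524,160; 16·15·14·13·12·11 = 5,765,760 ✓ (6 factors). So r = 6.
Final answer: 6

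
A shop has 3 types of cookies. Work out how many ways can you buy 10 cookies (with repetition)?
66

Reasoning: Stars and bars: C(10+3-1, 10) = C(12, 10) = 66.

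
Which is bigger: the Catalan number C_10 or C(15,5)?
C_10 = C(20,10)/(10+1) = 184,756/11 = 16,796; C(15,5) = 3,003.
Final answer: C_10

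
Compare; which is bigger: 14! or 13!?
14!

Working:
14!=87,178,291,200, 13!=6,227,020,800. 14! > 13!.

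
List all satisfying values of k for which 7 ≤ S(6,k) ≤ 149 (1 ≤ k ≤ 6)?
2, 3, 4, 5

Working:
S(6,1)=1; S(6,2)=31; S(6,3)=90; S(6,4)=65; S(6,5)=15; S(6,6)=1. So valid k = 2, 3, 4, 5.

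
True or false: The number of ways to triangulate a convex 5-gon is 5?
True

Explanation: Triangulations of a convex 5-gon are counted by the Catalan number C_3: C_3 = C(6,3)/(3+1) = 20/4 = 5.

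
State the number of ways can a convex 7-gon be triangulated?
Using the Catalan number formula: C_n = C(2n, n) / (n+1)
C_5 = C(10, 5) / (5+1)
     = 252 / 6
     = 42
Final answer: 42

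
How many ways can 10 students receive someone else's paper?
Using D(n) = (n-1)[D(n-1) + D(n-2)]:
D(10) = (10-1) × [D(9) + D(8)]
      = 9 × [133496 + 14833]
      = 9 × 148329
      = 1,334,961

Answer: 1,334,961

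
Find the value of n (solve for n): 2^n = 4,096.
4,096 = 1,024 × 4 = 2^10 × 2^2 = 2^12, so n = 12.
Final answer: 12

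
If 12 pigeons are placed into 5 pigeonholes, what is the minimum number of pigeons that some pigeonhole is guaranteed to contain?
Pigeonhole: ⌈12/5⌉ = 3.
Final answer: 3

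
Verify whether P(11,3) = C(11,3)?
False

Explanation: P(11,3) = 990 but C(11,3) = 165; they differ by a factor of 3! = 6, so the statement does not hold.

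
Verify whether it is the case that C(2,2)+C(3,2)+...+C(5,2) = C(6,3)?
True

Hockey stick identity gives Σ = C(6,3) = 20; RHS C(6,3) = 20.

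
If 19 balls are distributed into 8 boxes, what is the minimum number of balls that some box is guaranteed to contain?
3
Pigeonhole: ⌈19/8⌉ = 3.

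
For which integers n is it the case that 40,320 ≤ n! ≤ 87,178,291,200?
8, 9, 10, 11, 12, 13, 14

n! is strictly increasing; 8! = 40,320 and 14! = 87,178,291,200, so valid n = 8, 9, 10, 11, 12, 13, 14.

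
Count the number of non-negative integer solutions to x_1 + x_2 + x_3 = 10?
66

C(10+3-1, 3-1) = 66.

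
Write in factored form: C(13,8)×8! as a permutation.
C(13,8)×8! = [13!/(8!(5)!)]×8! = 13!/(5)! = P(13,8) = 51,891,840.

Answer: P(13,8)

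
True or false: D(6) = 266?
False

Working:
Derangements of 6 elements: D(6) = (6-1)·[D(5) + D(4)] = 5·[44 + 9] = 265.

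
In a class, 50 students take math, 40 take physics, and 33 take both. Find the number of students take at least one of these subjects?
|A∪B| = |A|+|B|-|A∩B| = 50+40-33 = 57.

Answer: 57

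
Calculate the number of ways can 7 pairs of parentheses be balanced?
429

Reasoning: Using the Catalan number formula: C_n = C(2n, n) / (n+1)
C_7 = C(14, 7) / (7+1)
     = 3432 / 8
     = 429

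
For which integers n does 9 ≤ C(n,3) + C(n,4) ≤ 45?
5, 6

Solution: C(4,3)+C(4,4)=5; C(5,3)+C(5,4)=15; C(6,3)+C(6,4)=35; C(7,3)+C(7,4)=70. So valid n = 5, 6.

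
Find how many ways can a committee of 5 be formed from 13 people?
1,287

C(13,5) = 13! / (5! × (13-5)!)
         = 13! / (5! × 8!)
         = 1,287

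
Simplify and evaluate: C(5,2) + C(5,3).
20

By Pascal's identity: C(6,3) = 20.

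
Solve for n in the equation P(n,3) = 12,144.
24

P(n,3) = n(n−1)(n−2) is increasing in n; n(n−1)(n−2) ≈ (n−1)^3 = 12,144 gives n ≈ 24.0. Check: P(22,3) = 9,240, P(23,3) = 10,626, P(24,3) = 12,144 ✓. So n = 24.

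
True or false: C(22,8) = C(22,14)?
True

Reasoning: C(22,8) = C(22,22-8) by the symmetry property; both equal 319,770.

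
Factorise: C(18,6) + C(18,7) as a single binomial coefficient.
C(19,7)

Explanation: By Pascal's identity: C(18,6) + C(18,7) = C(19,7) = 50,388.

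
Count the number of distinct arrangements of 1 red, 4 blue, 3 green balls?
Multinomial: 8!/(1! × 4! × 3!) = 280.
Final answer: 280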